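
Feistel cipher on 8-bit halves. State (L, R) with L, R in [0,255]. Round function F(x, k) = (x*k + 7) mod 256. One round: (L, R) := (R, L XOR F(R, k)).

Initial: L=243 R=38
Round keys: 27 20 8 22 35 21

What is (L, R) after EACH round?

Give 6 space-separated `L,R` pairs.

Answer: 38,250 250,169 169,181 181,60 60,142 142,145

Derivation:
Round 1 (k=27): L=38 R=250
Round 2 (k=20): L=250 R=169
Round 3 (k=8): L=169 R=181
Round 4 (k=22): L=181 R=60
Round 5 (k=35): L=60 R=142
Round 6 (k=21): L=142 R=145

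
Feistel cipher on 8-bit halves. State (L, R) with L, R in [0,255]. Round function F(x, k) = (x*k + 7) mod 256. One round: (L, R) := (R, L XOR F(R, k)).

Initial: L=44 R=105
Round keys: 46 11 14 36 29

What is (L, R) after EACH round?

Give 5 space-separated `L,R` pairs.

Round 1 (k=46): L=105 R=201
Round 2 (k=11): L=201 R=195
Round 3 (k=14): L=195 R=120
Round 4 (k=36): L=120 R=36
Round 5 (k=29): L=36 R=99

Answer: 105,201 201,195 195,120 120,36 36,99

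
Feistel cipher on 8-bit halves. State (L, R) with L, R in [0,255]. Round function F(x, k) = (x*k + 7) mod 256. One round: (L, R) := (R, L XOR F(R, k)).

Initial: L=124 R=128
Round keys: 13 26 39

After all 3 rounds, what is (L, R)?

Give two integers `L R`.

Round 1 (k=13): L=128 R=251
Round 2 (k=26): L=251 R=5
Round 3 (k=39): L=5 R=49

Answer: 5 49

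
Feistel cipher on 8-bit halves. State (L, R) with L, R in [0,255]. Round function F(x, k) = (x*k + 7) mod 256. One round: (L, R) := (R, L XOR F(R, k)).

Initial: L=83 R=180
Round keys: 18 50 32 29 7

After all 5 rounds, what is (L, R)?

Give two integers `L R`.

Round 1 (k=18): L=180 R=252
Round 2 (k=50): L=252 R=139
Round 3 (k=32): L=139 R=155
Round 4 (k=29): L=155 R=29
Round 5 (k=7): L=29 R=73

Answer: 29 73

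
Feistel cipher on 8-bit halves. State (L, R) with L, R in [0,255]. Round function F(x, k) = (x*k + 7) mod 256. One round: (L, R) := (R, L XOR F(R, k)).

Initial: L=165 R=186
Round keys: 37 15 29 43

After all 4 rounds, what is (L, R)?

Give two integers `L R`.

Answer: 168 254

Derivation:
Round 1 (k=37): L=186 R=76
Round 2 (k=15): L=76 R=193
Round 3 (k=29): L=193 R=168
Round 4 (k=43): L=168 R=254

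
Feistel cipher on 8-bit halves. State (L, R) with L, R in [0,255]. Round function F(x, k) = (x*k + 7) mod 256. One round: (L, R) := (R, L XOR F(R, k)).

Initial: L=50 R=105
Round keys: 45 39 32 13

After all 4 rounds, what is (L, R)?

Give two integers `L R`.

Round 1 (k=45): L=105 R=78
Round 2 (k=39): L=78 R=128
Round 3 (k=32): L=128 R=73
Round 4 (k=13): L=73 R=60

Answer: 73 60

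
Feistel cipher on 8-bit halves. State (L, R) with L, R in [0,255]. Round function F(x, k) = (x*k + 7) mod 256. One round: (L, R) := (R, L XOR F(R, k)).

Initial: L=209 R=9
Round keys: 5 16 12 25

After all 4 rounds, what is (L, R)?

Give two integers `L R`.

Answer: 138 223

Derivation:
Round 1 (k=5): L=9 R=229
Round 2 (k=16): L=229 R=94
Round 3 (k=12): L=94 R=138
Round 4 (k=25): L=138 R=223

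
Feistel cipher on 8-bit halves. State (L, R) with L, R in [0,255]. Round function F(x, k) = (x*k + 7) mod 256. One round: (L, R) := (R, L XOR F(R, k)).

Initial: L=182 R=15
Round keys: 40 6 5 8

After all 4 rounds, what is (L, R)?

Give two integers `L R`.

Answer: 168 53

Derivation:
Round 1 (k=40): L=15 R=233
Round 2 (k=6): L=233 R=114
Round 3 (k=5): L=114 R=168
Round 4 (k=8): L=168 R=53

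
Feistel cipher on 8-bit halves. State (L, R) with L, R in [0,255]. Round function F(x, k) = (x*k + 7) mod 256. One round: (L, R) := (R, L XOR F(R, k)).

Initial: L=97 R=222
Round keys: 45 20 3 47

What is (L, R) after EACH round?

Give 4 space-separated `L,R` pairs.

Answer: 222,108 108,169 169,110 110,144

Derivation:
Round 1 (k=45): L=222 R=108
Round 2 (k=20): L=108 R=169
Round 3 (k=3): L=169 R=110
Round 4 (k=47): L=110 R=144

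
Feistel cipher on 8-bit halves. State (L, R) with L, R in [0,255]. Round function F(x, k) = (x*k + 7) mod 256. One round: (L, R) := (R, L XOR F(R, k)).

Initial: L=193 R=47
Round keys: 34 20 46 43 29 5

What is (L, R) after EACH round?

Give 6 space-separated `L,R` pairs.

Answer: 47,132 132,120 120,19 19,64 64,84 84,235

Derivation:
Round 1 (k=34): L=47 R=132
Round 2 (k=20): L=132 R=120
Round 3 (k=46): L=120 R=19
Round 4 (k=43): L=19 R=64
Round 5 (k=29): L=64 R=84
Round 6 (k=5): L=84 R=235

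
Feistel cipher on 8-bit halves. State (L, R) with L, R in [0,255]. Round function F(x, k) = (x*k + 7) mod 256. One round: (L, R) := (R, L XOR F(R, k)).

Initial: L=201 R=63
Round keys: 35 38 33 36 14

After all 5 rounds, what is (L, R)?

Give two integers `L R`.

Answer: 125 225

Derivation:
Round 1 (k=35): L=63 R=109
Round 2 (k=38): L=109 R=10
Round 3 (k=33): L=10 R=60
Round 4 (k=36): L=60 R=125
Round 5 (k=14): L=125 R=225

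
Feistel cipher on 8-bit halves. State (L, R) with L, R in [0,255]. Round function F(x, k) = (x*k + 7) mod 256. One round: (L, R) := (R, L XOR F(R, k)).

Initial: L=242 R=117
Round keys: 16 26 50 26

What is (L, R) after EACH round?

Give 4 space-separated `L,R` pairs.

Answer: 117,165 165,188 188,26 26,23

Derivation:
Round 1 (k=16): L=117 R=165
Round 2 (k=26): L=165 R=188
Round 3 (k=50): L=188 R=26
Round 4 (k=26): L=26 R=23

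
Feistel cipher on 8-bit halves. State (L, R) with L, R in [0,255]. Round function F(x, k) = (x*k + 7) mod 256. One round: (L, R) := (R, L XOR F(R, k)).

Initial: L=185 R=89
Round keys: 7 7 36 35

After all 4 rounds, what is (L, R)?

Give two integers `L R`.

Round 1 (k=7): L=89 R=207
Round 2 (k=7): L=207 R=233
Round 3 (k=36): L=233 R=4
Round 4 (k=35): L=4 R=122

Answer: 4 122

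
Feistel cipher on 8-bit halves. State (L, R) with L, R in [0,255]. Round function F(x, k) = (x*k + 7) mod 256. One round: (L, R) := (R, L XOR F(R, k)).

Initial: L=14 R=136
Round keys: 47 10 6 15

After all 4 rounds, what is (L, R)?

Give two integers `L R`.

Round 1 (k=47): L=136 R=241
Round 2 (k=10): L=241 R=249
Round 3 (k=6): L=249 R=44
Round 4 (k=15): L=44 R=98

Answer: 44 98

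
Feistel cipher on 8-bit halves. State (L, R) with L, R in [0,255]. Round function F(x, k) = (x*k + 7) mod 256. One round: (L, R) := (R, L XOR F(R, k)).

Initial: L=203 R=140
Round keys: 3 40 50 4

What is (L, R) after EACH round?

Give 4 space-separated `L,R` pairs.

Round 1 (k=3): L=140 R=96
Round 2 (k=40): L=96 R=139
Round 3 (k=50): L=139 R=77
Round 4 (k=4): L=77 R=176

Answer: 140,96 96,139 139,77 77,176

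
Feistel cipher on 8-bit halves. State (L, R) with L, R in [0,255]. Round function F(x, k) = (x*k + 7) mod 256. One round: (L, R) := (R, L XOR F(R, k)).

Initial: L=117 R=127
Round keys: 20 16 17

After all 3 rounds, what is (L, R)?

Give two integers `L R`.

Answer: 24 25

Derivation:
Round 1 (k=20): L=127 R=134
Round 2 (k=16): L=134 R=24
Round 3 (k=17): L=24 R=25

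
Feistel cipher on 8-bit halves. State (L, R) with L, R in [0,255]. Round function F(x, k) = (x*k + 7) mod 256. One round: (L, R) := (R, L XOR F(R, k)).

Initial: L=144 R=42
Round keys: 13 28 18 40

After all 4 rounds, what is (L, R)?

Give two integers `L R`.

Answer: 208 238

Derivation:
Round 1 (k=13): L=42 R=185
Round 2 (k=28): L=185 R=105
Round 3 (k=18): L=105 R=208
Round 4 (k=40): L=208 R=238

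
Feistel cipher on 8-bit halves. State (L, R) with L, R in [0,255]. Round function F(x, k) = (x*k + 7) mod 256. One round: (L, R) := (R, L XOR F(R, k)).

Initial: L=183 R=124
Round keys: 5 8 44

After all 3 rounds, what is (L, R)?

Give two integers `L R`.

Answer: 91 111

Derivation:
Round 1 (k=5): L=124 R=196
Round 2 (k=8): L=196 R=91
Round 3 (k=44): L=91 R=111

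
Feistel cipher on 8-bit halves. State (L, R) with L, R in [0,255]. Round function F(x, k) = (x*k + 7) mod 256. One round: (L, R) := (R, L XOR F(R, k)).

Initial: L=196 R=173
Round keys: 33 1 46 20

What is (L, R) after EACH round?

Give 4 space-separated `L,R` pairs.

Answer: 173,144 144,58 58,227 227,249

Derivation:
Round 1 (k=33): L=173 R=144
Round 2 (k=1): L=144 R=58
Round 3 (k=46): L=58 R=227
Round 4 (k=20): L=227 R=249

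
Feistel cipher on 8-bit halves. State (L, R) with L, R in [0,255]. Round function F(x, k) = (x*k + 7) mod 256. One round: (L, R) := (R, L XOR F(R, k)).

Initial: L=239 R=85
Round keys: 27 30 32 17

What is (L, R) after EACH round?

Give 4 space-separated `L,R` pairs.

Answer: 85,17 17,80 80,22 22,45

Derivation:
Round 1 (k=27): L=85 R=17
Round 2 (k=30): L=17 R=80
Round 3 (k=32): L=80 R=22
Round 4 (k=17): L=22 R=45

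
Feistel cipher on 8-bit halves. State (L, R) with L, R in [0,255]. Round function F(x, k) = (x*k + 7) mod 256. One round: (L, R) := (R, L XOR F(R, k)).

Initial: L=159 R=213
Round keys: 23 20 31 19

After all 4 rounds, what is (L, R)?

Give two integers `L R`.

Round 1 (k=23): L=213 R=181
Round 2 (k=20): L=181 R=254
Round 3 (k=31): L=254 R=124
Round 4 (k=19): L=124 R=197

Answer: 124 197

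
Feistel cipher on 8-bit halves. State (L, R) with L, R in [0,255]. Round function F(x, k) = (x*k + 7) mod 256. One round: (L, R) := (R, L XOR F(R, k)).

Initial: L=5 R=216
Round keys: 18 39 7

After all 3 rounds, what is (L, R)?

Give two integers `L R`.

Round 1 (k=18): L=216 R=50
Round 2 (k=39): L=50 R=125
Round 3 (k=7): L=125 R=64

Answer: 125 64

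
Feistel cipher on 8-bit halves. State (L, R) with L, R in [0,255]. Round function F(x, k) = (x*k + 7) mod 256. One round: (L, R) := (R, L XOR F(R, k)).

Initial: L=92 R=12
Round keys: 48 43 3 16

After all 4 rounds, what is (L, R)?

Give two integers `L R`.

Round 1 (k=48): L=12 R=27
Round 2 (k=43): L=27 R=156
Round 3 (k=3): L=156 R=192
Round 4 (k=16): L=192 R=155

Answer: 192 155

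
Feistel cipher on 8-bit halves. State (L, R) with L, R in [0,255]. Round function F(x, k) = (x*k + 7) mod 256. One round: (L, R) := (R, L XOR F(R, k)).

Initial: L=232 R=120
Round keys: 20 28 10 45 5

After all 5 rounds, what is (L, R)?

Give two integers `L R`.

Round 1 (k=20): L=120 R=143
Round 2 (k=28): L=143 R=211
Round 3 (k=10): L=211 R=202
Round 4 (k=45): L=202 R=90
Round 5 (k=5): L=90 R=3

Answer: 90 3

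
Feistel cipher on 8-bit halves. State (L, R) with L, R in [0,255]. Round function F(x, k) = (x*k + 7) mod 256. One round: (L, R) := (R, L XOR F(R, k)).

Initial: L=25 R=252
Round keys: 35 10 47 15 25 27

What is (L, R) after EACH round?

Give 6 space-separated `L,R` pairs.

Round 1 (k=35): L=252 R=98
Round 2 (k=10): L=98 R=39
Round 3 (k=47): L=39 R=82
Round 4 (k=15): L=82 R=242
Round 5 (k=25): L=242 R=251
Round 6 (k=27): L=251 R=114

Answer: 252,98 98,39 39,82 82,242 242,251 251,114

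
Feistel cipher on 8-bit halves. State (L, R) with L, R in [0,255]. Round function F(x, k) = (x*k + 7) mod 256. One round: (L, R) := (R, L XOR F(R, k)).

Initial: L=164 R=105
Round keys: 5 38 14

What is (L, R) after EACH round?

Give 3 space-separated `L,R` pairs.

Answer: 105,176 176,78 78,251

Derivation:
Round 1 (k=5): L=105 R=176
Round 2 (k=38): L=176 R=78
Round 3 (k=14): L=78 R=251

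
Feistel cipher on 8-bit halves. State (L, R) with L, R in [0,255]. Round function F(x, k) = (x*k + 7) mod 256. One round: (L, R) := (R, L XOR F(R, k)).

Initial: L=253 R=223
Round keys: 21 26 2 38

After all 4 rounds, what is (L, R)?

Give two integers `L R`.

Round 1 (k=21): L=223 R=175
Round 2 (k=26): L=175 R=18
Round 3 (k=2): L=18 R=132
Round 4 (k=38): L=132 R=141

Answer: 132 141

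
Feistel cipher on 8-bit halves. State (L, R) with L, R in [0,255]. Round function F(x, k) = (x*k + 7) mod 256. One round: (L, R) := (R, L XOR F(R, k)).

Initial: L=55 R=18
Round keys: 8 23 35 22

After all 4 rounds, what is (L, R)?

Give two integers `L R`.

Answer: 166 62

Derivation:
Round 1 (k=8): L=18 R=160
Round 2 (k=23): L=160 R=117
Round 3 (k=35): L=117 R=166
Round 4 (k=22): L=166 R=62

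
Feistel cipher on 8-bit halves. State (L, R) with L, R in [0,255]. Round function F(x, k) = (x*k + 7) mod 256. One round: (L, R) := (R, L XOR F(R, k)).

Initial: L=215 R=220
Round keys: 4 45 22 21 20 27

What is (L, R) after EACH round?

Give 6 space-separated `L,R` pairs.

Round 1 (k=4): L=220 R=160
Round 2 (k=45): L=160 R=251
Round 3 (k=22): L=251 R=57
Round 4 (k=21): L=57 R=79
Round 5 (k=20): L=79 R=10
Round 6 (k=27): L=10 R=90

Answer: 220,160 160,251 251,57 57,79 79,10 10,90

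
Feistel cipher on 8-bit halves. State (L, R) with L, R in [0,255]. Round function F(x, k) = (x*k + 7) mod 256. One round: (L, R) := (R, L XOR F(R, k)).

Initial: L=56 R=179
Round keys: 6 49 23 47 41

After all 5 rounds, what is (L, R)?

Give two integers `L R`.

Round 1 (k=6): L=179 R=1
Round 2 (k=49): L=1 R=139
Round 3 (k=23): L=139 R=133
Round 4 (k=47): L=133 R=249
Round 5 (k=41): L=249 R=109

Answer: 249 109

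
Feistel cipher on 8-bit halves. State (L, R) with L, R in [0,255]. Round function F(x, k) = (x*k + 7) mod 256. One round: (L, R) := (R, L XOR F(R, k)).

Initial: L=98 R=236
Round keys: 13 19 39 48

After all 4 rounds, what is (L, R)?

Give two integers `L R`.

Answer: 192 209

Derivation:
Round 1 (k=13): L=236 R=97
Round 2 (k=19): L=97 R=214
Round 3 (k=39): L=214 R=192
Round 4 (k=48): L=192 R=209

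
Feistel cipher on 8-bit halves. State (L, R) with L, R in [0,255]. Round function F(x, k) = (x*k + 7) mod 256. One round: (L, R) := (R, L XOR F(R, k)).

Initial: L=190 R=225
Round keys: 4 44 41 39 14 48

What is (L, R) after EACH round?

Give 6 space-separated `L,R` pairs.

Answer: 225,53 53,194 194,44 44,121 121,137 137,206

Derivation:
Round 1 (k=4): L=225 R=53
Round 2 (k=44): L=53 R=194
Round 3 (k=41): L=194 R=44
Round 4 (k=39): L=44 R=121
Round 5 (k=14): L=121 R=137
Round 6 (k=48): L=137 R=206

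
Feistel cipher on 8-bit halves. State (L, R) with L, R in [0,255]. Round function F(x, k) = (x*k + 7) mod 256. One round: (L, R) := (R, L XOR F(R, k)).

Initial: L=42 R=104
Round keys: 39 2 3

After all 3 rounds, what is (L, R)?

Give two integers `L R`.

Answer: 153 39

Derivation:
Round 1 (k=39): L=104 R=245
Round 2 (k=2): L=245 R=153
Round 3 (k=3): L=153 R=39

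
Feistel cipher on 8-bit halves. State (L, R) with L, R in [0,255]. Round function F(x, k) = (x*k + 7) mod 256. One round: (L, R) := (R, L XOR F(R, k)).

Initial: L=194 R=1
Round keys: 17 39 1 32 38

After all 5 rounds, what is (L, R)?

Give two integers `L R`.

Round 1 (k=17): L=1 R=218
Round 2 (k=39): L=218 R=60
Round 3 (k=1): L=60 R=153
Round 4 (k=32): L=153 R=27
Round 5 (k=38): L=27 R=144

Answer: 27 144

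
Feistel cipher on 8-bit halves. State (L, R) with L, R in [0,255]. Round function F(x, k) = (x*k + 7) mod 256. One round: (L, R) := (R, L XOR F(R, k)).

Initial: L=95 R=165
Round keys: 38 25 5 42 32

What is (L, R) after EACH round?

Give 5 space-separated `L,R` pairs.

Answer: 165,218 218,244 244,17 17,37 37,182

Derivation:
Round 1 (k=38): L=165 R=218
Round 2 (k=25): L=218 R=244
Round 3 (k=5): L=244 R=17
Round 4 (k=42): L=17 R=37
Round 5 (k=32): L=37 R=182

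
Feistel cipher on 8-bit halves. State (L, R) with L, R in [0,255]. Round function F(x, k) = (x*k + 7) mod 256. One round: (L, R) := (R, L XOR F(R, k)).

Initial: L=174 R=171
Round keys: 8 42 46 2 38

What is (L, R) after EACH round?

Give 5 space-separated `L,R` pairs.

Answer: 171,241 241,58 58,130 130,49 49,207

Derivation:
Round 1 (k=8): L=171 R=241
Round 2 (k=42): L=241 R=58
Round 3 (k=46): L=58 R=130
Round 4 (k=2): L=130 R=49
Round 5 (k=38): L=49 R=207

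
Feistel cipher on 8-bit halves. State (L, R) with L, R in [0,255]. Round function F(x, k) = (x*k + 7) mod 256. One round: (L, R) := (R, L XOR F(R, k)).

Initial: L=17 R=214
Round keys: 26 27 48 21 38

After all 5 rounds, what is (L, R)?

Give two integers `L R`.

Round 1 (k=26): L=214 R=210
Round 2 (k=27): L=210 R=251
Round 3 (k=48): L=251 R=197
Round 4 (k=21): L=197 R=203
Round 5 (k=38): L=203 R=236

Answer: 203 236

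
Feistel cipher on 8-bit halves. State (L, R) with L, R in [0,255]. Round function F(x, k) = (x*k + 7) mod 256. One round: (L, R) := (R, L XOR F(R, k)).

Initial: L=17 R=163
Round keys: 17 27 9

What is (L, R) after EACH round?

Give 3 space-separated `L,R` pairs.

Answer: 163,203 203,211 211,185

Derivation:
Round 1 (k=17): L=163 R=203
Round 2 (k=27): L=203 R=211
Round 3 (k=9): L=211 R=185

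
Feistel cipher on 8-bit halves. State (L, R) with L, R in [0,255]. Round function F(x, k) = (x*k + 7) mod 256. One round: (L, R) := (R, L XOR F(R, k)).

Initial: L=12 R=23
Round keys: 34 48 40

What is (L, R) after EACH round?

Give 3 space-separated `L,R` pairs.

Round 1 (k=34): L=23 R=25
Round 2 (k=48): L=25 R=160
Round 3 (k=40): L=160 R=30

Answer: 23,25 25,160 160,30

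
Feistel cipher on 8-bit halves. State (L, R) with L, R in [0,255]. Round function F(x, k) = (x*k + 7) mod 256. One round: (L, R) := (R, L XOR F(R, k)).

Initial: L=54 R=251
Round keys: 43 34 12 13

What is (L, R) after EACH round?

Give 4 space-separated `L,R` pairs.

Answer: 251,6 6,40 40,225 225,92

Derivation:
Round 1 (k=43): L=251 R=6
Round 2 (k=34): L=6 R=40
Round 3 (k=12): L=40 R=225
Round 4 (k=13): L=225 R=92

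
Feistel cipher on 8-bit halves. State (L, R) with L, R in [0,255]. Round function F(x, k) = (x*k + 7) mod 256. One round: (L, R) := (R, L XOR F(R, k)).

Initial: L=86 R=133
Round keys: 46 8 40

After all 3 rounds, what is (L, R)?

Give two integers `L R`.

Answer: 90 172

Derivation:
Round 1 (k=46): L=133 R=187
Round 2 (k=8): L=187 R=90
Round 3 (k=40): L=90 R=172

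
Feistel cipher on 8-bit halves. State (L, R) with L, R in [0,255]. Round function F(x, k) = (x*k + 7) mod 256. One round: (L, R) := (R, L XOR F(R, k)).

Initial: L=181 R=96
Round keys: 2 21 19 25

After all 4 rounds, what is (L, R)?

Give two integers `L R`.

Answer: 104 46

Derivation:
Round 1 (k=2): L=96 R=114
Round 2 (k=21): L=114 R=1
Round 3 (k=19): L=1 R=104
Round 4 (k=25): L=104 R=46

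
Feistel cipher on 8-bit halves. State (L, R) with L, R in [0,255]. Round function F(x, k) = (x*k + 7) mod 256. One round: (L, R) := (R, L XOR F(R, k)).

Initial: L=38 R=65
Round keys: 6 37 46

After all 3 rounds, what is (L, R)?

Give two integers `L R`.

Answer: 255 114

Derivation:
Round 1 (k=6): L=65 R=171
Round 2 (k=37): L=171 R=255
Round 3 (k=46): L=255 R=114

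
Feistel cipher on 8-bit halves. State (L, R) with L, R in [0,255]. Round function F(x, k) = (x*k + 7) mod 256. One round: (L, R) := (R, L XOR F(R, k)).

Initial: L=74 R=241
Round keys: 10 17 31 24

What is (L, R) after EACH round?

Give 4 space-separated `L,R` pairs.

Answer: 241,59 59,3 3,95 95,236

Derivation:
Round 1 (k=10): L=241 R=59
Round 2 (k=17): L=59 R=3
Round 3 (k=31): L=3 R=95
Round 4 (k=24): L=95 R=236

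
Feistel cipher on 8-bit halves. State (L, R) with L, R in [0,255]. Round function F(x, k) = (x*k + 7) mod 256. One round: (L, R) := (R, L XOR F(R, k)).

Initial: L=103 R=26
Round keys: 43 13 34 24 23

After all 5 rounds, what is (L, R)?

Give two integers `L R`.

Round 1 (k=43): L=26 R=2
Round 2 (k=13): L=2 R=59
Round 3 (k=34): L=59 R=223
Round 4 (k=24): L=223 R=212
Round 5 (k=23): L=212 R=204

Answer: 212 204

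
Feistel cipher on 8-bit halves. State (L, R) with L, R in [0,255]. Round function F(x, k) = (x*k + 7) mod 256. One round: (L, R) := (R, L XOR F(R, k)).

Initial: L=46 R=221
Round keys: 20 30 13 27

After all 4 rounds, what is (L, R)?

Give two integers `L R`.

Round 1 (k=20): L=221 R=101
Round 2 (k=30): L=101 R=0
Round 3 (k=13): L=0 R=98
Round 4 (k=27): L=98 R=93

Answer: 98 93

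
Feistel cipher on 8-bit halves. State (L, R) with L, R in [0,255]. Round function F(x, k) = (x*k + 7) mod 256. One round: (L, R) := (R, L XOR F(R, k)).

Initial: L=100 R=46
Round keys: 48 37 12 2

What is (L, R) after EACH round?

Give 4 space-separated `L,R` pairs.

Answer: 46,195 195,24 24,228 228,215

Derivation:
Round 1 (k=48): L=46 R=195
Round 2 (k=37): L=195 R=24
Round 3 (k=12): L=24 R=228
Round 4 (k=2): L=228 R=215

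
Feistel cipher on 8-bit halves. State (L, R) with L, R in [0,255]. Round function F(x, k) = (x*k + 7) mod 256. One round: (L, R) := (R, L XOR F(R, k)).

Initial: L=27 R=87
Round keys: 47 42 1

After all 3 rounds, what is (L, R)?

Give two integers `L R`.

Round 1 (k=47): L=87 R=27
Round 2 (k=42): L=27 R=34
Round 3 (k=1): L=34 R=50

Answer: 34 50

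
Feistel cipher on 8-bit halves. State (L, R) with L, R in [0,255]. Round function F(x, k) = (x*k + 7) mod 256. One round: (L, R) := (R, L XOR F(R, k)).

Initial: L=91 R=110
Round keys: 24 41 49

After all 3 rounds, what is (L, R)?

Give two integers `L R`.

Round 1 (k=24): L=110 R=12
Round 2 (k=41): L=12 R=157
Round 3 (k=49): L=157 R=24

Answer: 157 24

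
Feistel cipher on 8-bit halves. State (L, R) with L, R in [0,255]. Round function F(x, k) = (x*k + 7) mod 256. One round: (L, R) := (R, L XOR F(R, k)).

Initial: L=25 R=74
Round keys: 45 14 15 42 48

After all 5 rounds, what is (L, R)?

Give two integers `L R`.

Round 1 (k=45): L=74 R=16
Round 2 (k=14): L=16 R=173
Round 3 (k=15): L=173 R=58
Round 4 (k=42): L=58 R=38
Round 5 (k=48): L=38 R=29

Answer: 38 29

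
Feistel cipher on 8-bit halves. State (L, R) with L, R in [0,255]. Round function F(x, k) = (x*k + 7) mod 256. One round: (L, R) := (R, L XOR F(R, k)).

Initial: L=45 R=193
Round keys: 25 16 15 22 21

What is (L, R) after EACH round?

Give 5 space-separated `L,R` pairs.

Answer: 193,205 205,22 22,156 156,121 121,104

Derivation:
Round 1 (k=25): L=193 R=205
Round 2 (k=16): L=205 R=22
Round 3 (k=15): L=22 R=156
Round 4 (k=22): L=156 R=121
Round 5 (k=21): L=121 R=104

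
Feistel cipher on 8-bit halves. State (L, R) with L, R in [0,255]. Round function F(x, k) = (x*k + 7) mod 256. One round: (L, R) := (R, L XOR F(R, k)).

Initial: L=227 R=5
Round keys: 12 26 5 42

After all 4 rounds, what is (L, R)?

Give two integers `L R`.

Answer: 241 211

Derivation:
Round 1 (k=12): L=5 R=160
Round 2 (k=26): L=160 R=66
Round 3 (k=5): L=66 R=241
Round 4 (k=42): L=241 R=211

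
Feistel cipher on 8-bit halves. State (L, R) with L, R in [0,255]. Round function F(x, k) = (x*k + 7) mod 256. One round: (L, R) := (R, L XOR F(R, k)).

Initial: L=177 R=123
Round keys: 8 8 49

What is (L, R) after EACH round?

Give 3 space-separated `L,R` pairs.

Answer: 123,110 110,12 12,61

Derivation:
Round 1 (k=8): L=123 R=110
Round 2 (k=8): L=110 R=12
Round 3 (k=49): L=12 R=61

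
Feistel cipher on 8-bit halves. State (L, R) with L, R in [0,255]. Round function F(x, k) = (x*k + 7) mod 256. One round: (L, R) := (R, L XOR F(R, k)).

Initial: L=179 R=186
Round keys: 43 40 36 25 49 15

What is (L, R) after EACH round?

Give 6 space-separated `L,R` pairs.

Answer: 186,246 246,205 205,45 45,161 161,245 245,195

Derivation:
Round 1 (k=43): L=186 R=246
Round 2 (k=40): L=246 R=205
Round 3 (k=36): L=205 R=45
Round 4 (k=25): L=45 R=161
Round 5 (k=49): L=161 R=245
Round 6 (k=15): L=245 R=195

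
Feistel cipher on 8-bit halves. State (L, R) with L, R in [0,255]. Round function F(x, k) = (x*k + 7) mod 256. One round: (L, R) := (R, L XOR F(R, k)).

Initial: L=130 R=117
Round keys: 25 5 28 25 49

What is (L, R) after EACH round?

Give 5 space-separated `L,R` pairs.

Round 1 (k=25): L=117 R=246
Round 2 (k=5): L=246 R=160
Round 3 (k=28): L=160 R=113
Round 4 (k=25): L=113 R=176
Round 5 (k=49): L=176 R=198

Answer: 117,246 246,160 160,113 113,176 176,198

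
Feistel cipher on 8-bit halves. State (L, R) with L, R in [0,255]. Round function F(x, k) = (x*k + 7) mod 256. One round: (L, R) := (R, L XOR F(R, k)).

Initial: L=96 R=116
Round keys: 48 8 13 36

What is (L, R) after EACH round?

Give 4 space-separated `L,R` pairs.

Answer: 116,167 167,75 75,113 113,160

Derivation:
Round 1 (k=48): L=116 R=167
Round 2 (k=8): L=167 R=75
Round 3 (k=13): L=75 R=113
Round 4 (k=36): L=113 R=160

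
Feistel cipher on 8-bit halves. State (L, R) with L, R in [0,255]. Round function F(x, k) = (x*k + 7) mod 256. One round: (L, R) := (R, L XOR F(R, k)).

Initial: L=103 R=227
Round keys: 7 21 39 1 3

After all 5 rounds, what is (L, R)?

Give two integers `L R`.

Answer: 45 39

Derivation:
Round 1 (k=7): L=227 R=91
Round 2 (k=21): L=91 R=157
Round 3 (k=39): L=157 R=169
Round 4 (k=1): L=169 R=45
Round 5 (k=3): L=45 R=39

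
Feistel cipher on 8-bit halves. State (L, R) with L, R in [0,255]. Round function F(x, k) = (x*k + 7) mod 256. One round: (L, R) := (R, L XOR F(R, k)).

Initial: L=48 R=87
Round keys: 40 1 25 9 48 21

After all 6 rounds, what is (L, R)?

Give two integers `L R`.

Answer: 120 16

Derivation:
Round 1 (k=40): L=87 R=175
Round 2 (k=1): L=175 R=225
Round 3 (k=25): L=225 R=175
Round 4 (k=9): L=175 R=207
Round 5 (k=48): L=207 R=120
Round 6 (k=21): L=120 R=16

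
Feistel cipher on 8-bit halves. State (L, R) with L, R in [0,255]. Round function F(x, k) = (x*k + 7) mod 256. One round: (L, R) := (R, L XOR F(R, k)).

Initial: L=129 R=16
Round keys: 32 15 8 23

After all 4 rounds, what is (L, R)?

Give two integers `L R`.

Round 1 (k=32): L=16 R=134
Round 2 (k=15): L=134 R=241
Round 3 (k=8): L=241 R=9
Round 4 (k=23): L=9 R=39

Answer: 9 39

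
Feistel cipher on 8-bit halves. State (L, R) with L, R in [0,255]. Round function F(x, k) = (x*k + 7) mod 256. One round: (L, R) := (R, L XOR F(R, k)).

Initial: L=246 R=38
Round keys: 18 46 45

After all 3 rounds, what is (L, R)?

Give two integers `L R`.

Answer: 75 115

Derivation:
Round 1 (k=18): L=38 R=69
Round 2 (k=46): L=69 R=75
Round 3 (k=45): L=75 R=115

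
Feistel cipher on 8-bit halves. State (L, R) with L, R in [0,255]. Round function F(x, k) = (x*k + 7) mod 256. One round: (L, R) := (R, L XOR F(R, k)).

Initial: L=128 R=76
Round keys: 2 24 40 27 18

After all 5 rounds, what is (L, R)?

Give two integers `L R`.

Round 1 (k=2): L=76 R=31
Round 2 (k=24): L=31 R=163
Round 3 (k=40): L=163 R=96
Round 4 (k=27): L=96 R=132
Round 5 (k=18): L=132 R=47

Answer: 132 47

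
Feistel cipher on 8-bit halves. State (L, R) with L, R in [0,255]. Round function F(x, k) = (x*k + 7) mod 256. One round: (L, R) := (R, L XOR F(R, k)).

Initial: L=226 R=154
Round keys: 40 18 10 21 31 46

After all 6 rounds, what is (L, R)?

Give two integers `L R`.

Round 1 (k=40): L=154 R=245
Round 2 (k=18): L=245 R=219
Round 3 (k=10): L=219 R=96
Round 4 (k=21): L=96 R=60
Round 5 (k=31): L=60 R=43
Round 6 (k=46): L=43 R=253

Answer: 43 253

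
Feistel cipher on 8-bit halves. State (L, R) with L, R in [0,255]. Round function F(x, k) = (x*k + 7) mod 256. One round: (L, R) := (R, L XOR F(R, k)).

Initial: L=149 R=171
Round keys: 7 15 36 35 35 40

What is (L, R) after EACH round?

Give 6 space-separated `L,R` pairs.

Answer: 171,33 33,93 93,58 58,168 168,197 197,103

Derivation:
Round 1 (k=7): L=171 R=33
Round 2 (k=15): L=33 R=93
Round 3 (k=36): L=93 R=58
Round 4 (k=35): L=58 R=168
Round 5 (k=35): L=168 R=197
Round 6 (k=40): L=197 R=103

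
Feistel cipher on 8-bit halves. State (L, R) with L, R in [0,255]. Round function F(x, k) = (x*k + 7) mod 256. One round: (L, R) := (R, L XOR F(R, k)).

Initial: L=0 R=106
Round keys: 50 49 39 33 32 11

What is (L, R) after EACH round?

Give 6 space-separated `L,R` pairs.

Round 1 (k=50): L=106 R=187
Round 2 (k=49): L=187 R=184
Round 3 (k=39): L=184 R=180
Round 4 (k=33): L=180 R=131
Round 5 (k=32): L=131 R=211
Round 6 (k=11): L=211 R=155

Answer: 106,187 187,184 184,180 180,131 131,211 211,155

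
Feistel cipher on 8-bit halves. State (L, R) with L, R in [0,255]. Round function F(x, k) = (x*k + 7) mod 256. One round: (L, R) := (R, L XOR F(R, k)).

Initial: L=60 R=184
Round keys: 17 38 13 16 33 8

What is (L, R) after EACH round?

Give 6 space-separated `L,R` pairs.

Answer: 184,3 3,193 193,215 215,182 182,170 170,225

Derivation:
Round 1 (k=17): L=184 R=3
Round 2 (k=38): L=3 R=193
Round 3 (k=13): L=193 R=215
Round 4 (k=16): L=215 R=182
Round 5 (k=33): L=182 R=170
Round 6 (k=8): L=170 R=225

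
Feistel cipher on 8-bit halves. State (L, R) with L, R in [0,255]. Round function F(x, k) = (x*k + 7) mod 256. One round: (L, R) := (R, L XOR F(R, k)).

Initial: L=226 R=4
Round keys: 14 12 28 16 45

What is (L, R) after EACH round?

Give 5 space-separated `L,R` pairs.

Answer: 4,221 221,103 103,150 150,0 0,145

Derivation:
Round 1 (k=14): L=4 R=221
Round 2 (k=12): L=221 R=103
Round 3 (k=28): L=103 R=150
Round 4 (k=16): L=150 R=0
Round 5 (k=45): L=0 R=145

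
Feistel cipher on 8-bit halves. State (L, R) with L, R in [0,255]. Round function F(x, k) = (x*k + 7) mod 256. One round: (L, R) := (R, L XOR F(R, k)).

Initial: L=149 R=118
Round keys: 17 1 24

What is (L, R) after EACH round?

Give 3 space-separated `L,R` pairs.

Round 1 (k=17): L=118 R=72
Round 2 (k=1): L=72 R=57
Round 3 (k=24): L=57 R=23

Answer: 118,72 72,57 57,23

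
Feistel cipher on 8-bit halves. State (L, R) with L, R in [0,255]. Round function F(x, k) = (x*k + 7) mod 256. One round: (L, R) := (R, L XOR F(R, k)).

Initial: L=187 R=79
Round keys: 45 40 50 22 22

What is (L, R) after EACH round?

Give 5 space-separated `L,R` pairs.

Answer: 79,81 81,224 224,150 150,11 11,111

Derivation:
Round 1 (k=45): L=79 R=81
Round 2 (k=40): L=81 R=224
Round 3 (k=50): L=224 R=150
Round 4 (k=22): L=150 R=11
Round 5 (k=22): L=11 R=111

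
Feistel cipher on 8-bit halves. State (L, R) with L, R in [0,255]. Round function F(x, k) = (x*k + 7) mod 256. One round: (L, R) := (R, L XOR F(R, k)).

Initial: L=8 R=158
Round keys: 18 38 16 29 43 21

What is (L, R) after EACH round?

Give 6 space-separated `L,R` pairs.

Round 1 (k=18): L=158 R=43
Round 2 (k=38): L=43 R=247
Round 3 (k=16): L=247 R=92
Round 4 (k=29): L=92 R=132
Round 5 (k=43): L=132 R=111
Round 6 (k=21): L=111 R=166

Answer: 158,43 43,247 247,92 92,132 132,111 111,166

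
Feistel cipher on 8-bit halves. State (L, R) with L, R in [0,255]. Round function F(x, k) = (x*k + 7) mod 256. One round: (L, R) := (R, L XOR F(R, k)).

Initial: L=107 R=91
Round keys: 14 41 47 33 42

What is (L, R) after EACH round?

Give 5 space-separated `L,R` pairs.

Answer: 91,106 106,90 90,231 231,148 148,168

Derivation:
Round 1 (k=14): L=91 R=106
Round 2 (k=41): L=106 R=90
Round 3 (k=47): L=90 R=231
Round 4 (k=33): L=231 R=148
Round 5 (k=42): L=148 R=168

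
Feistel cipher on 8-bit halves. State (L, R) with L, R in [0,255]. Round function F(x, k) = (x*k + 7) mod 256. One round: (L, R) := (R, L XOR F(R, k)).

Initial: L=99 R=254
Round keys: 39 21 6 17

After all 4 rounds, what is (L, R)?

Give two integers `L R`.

Round 1 (k=39): L=254 R=218
Round 2 (k=21): L=218 R=23
Round 3 (k=6): L=23 R=75
Round 4 (k=17): L=75 R=21

Answer: 75 21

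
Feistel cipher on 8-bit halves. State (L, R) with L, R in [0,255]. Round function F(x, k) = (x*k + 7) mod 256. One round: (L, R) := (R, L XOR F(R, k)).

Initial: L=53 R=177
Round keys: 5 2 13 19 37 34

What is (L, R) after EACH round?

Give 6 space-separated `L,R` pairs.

Round 1 (k=5): L=177 R=73
Round 2 (k=2): L=73 R=40
Round 3 (k=13): L=40 R=70
Round 4 (k=19): L=70 R=17
Round 5 (k=37): L=17 R=58
Round 6 (k=34): L=58 R=170

Answer: 177,73 73,40 40,70 70,17 17,58 58,170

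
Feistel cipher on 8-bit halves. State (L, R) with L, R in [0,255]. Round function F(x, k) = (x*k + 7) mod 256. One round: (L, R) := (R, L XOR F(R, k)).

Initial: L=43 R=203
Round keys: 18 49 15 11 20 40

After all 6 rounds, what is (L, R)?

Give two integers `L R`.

Answer: 40 21

Derivation:
Round 1 (k=18): L=203 R=102
Round 2 (k=49): L=102 R=70
Round 3 (k=15): L=70 R=71
Round 4 (k=11): L=71 R=82
Round 5 (k=20): L=82 R=40
Round 6 (k=40): L=40 R=21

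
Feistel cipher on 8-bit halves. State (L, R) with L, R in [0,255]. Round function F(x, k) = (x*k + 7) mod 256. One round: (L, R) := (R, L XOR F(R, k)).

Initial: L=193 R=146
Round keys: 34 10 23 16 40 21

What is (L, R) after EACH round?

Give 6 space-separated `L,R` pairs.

Round 1 (k=34): L=146 R=170
Round 2 (k=10): L=170 R=57
Round 3 (k=23): L=57 R=140
Round 4 (k=16): L=140 R=254
Round 5 (k=40): L=254 R=59
Round 6 (k=21): L=59 R=32

Answer: 146,170 170,57 57,140 140,254 254,59 59,32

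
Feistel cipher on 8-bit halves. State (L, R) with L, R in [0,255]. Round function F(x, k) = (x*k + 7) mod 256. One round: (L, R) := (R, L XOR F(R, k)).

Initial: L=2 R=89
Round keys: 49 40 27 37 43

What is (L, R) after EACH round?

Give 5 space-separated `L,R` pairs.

Answer: 89,18 18,142 142,19 19,72 72,12

Derivation:
Round 1 (k=49): L=89 R=18
Round 2 (k=40): L=18 R=142
Round 3 (k=27): L=142 R=19
Round 4 (k=37): L=19 R=72
Round 5 (k=43): L=72 R=12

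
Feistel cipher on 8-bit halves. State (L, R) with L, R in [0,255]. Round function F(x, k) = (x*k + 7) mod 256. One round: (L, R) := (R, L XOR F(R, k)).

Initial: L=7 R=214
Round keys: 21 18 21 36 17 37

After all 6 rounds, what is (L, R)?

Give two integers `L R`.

Round 1 (k=21): L=214 R=146
Round 2 (k=18): L=146 R=157
Round 3 (k=21): L=157 R=122
Round 4 (k=36): L=122 R=178
Round 5 (k=17): L=178 R=163
Round 6 (k=37): L=163 R=36

Answer: 163 36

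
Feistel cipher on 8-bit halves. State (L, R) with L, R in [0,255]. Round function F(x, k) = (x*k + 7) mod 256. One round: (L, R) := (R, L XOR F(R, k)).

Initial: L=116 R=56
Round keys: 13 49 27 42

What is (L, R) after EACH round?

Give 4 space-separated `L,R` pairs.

Round 1 (k=13): L=56 R=171
Round 2 (k=49): L=171 R=250
Round 3 (k=27): L=250 R=206
Round 4 (k=42): L=206 R=41

Answer: 56,171 171,250 250,206 206,41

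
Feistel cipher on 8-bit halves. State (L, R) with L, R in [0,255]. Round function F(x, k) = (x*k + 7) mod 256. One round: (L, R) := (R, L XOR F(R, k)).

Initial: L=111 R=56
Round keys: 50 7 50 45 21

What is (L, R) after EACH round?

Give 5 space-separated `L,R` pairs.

Round 1 (k=50): L=56 R=152
Round 2 (k=7): L=152 R=23
Round 3 (k=50): L=23 R=29
Round 4 (k=45): L=29 R=55
Round 5 (k=21): L=55 R=151

Answer: 56,152 152,23 23,29 29,55 55,151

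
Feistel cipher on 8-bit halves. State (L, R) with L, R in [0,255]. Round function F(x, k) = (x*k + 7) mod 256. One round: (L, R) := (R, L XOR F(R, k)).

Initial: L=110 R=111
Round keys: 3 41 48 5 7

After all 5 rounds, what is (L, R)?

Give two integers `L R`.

Answer: 38 140

Derivation:
Round 1 (k=3): L=111 R=58
Round 2 (k=41): L=58 R=62
Round 3 (k=48): L=62 R=157
Round 4 (k=5): L=157 R=38
Round 5 (k=7): L=38 R=140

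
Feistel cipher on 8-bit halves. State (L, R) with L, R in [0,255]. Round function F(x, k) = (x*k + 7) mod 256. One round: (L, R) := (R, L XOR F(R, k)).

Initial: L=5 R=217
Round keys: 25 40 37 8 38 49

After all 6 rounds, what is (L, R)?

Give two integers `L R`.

Answer: 197 173

Derivation:
Round 1 (k=25): L=217 R=61
Round 2 (k=40): L=61 R=86
Round 3 (k=37): L=86 R=72
Round 4 (k=8): L=72 R=17
Round 5 (k=38): L=17 R=197
Round 6 (k=49): L=197 R=173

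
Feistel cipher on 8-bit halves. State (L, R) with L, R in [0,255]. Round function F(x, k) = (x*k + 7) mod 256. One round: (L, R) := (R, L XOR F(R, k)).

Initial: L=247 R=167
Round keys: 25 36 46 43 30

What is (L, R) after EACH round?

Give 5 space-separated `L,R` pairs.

Round 1 (k=25): L=167 R=161
Round 2 (k=36): L=161 R=12
Round 3 (k=46): L=12 R=142
Round 4 (k=43): L=142 R=237
Round 5 (k=30): L=237 R=67

Answer: 167,161 161,12 12,142 142,237 237,67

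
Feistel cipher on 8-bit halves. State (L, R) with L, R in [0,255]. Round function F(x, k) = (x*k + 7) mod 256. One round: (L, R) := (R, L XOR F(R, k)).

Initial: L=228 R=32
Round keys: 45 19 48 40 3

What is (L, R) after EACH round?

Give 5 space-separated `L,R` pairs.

Round 1 (k=45): L=32 R=67
Round 2 (k=19): L=67 R=32
Round 3 (k=48): L=32 R=68
Round 4 (k=40): L=68 R=135
Round 5 (k=3): L=135 R=216

Answer: 32,67 67,32 32,68 68,135 135,216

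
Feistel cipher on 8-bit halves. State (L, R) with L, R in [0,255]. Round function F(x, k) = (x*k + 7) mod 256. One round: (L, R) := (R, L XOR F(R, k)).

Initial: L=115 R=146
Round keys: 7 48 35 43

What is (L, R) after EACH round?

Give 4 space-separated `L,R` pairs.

Round 1 (k=7): L=146 R=118
Round 2 (k=48): L=118 R=181
Round 3 (k=35): L=181 R=176
Round 4 (k=43): L=176 R=34

Answer: 146,118 118,181 181,176 176,34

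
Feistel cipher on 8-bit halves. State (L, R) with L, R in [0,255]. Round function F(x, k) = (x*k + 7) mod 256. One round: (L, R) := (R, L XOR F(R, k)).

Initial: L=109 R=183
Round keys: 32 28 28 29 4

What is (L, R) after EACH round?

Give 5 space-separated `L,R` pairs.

Round 1 (k=32): L=183 R=138
Round 2 (k=28): L=138 R=168
Round 3 (k=28): L=168 R=237
Round 4 (k=29): L=237 R=72
Round 5 (k=4): L=72 R=202

Answer: 183,138 138,168 168,237 237,72 72,202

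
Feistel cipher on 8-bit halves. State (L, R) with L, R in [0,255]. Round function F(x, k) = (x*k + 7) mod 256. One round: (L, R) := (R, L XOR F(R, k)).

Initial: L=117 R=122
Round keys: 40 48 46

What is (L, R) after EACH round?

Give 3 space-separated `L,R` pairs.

Round 1 (k=40): L=122 R=98
Round 2 (k=48): L=98 R=29
Round 3 (k=46): L=29 R=95

Answer: 122,98 98,29 29,95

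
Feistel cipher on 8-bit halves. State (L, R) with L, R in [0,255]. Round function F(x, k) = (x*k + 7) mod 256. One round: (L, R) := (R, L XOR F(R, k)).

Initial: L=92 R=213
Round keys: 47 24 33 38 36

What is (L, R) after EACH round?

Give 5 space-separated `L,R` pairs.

Round 1 (k=47): L=213 R=126
Round 2 (k=24): L=126 R=2
Round 3 (k=33): L=2 R=55
Round 4 (k=38): L=55 R=51
Round 5 (k=36): L=51 R=4

Answer: 213,126 126,2 2,55 55,51 51,4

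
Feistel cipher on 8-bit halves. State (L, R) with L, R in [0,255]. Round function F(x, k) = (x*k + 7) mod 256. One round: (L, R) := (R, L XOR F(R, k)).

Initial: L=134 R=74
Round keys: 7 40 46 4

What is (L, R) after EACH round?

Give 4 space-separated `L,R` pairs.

Round 1 (k=7): L=74 R=139
Round 2 (k=40): L=139 R=245
Round 3 (k=46): L=245 R=134
Round 4 (k=4): L=134 R=234

Answer: 74,139 139,245 245,134 134,234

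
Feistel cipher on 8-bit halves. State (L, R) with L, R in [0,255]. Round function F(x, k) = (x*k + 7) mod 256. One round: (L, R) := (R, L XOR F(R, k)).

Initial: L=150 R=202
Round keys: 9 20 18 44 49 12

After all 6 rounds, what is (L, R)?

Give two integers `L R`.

Round 1 (k=9): L=202 R=183
Round 2 (k=20): L=183 R=153
Round 3 (k=18): L=153 R=126
Round 4 (k=44): L=126 R=54
Round 5 (k=49): L=54 R=35
Round 6 (k=12): L=35 R=157

Answer: 35 157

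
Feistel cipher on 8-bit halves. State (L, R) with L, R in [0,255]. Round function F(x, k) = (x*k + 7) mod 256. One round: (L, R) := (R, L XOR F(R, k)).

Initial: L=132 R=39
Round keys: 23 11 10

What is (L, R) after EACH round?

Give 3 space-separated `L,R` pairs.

Round 1 (k=23): L=39 R=12
Round 2 (k=11): L=12 R=172
Round 3 (k=10): L=172 R=179

Answer: 39,12 12,172 172,179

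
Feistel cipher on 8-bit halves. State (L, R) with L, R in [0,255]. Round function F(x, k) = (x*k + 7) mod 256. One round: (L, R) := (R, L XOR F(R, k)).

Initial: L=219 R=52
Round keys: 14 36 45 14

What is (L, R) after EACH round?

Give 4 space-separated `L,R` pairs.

Round 1 (k=14): L=52 R=4
Round 2 (k=36): L=4 R=163
Round 3 (k=45): L=163 R=170
Round 4 (k=14): L=170 R=240

Answer: 52,4 4,163 163,170 170,240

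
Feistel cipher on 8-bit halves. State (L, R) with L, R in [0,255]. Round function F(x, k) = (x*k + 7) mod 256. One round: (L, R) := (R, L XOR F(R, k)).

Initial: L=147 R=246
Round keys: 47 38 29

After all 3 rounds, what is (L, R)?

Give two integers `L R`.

Round 1 (k=47): L=246 R=162
Round 2 (k=38): L=162 R=229
Round 3 (k=29): L=229 R=90

Answer: 229 90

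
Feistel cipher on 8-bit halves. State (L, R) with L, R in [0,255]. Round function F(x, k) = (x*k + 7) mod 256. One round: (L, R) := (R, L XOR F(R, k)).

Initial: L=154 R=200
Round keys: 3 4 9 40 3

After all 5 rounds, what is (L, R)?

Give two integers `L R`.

Round 1 (k=3): L=200 R=197
Round 2 (k=4): L=197 R=211
Round 3 (k=9): L=211 R=183
Round 4 (k=40): L=183 R=76
Round 5 (k=3): L=76 R=92

Answer: 76 92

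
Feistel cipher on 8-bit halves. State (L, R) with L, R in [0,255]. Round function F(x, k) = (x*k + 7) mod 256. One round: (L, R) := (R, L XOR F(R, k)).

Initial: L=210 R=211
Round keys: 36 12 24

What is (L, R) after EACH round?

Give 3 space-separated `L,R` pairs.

Round 1 (k=36): L=211 R=97
Round 2 (k=12): L=97 R=64
Round 3 (k=24): L=64 R=102

Answer: 211,97 97,64 64,102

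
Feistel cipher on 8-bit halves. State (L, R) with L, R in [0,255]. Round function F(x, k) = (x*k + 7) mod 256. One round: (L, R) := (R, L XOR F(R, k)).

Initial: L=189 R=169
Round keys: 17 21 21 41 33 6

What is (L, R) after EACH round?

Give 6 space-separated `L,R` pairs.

Round 1 (k=17): L=169 R=253
Round 2 (k=21): L=253 R=97
Round 3 (k=21): L=97 R=1
Round 4 (k=41): L=1 R=81
Round 5 (k=33): L=81 R=121
Round 6 (k=6): L=121 R=140

Answer: 169,253 253,97 97,1 1,81 81,121 121,140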